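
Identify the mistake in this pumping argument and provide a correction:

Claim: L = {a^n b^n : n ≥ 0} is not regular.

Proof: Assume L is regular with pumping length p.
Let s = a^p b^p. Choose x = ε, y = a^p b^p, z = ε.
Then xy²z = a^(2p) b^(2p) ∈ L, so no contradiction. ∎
Error: The decomposition violates |xy| ≤ p. With y = a^p b^p, |xy| = |y| = 2p > p. (The proof also miscomputes xy²z, which would be a^p b^p a^p b^p rather than a^(2p) b^(2p), and it wrongly treats one harmless decomposition as settling the matter — the prover does not get to choose the decomposition.)

Correction: The pumping lemma requires |xy| ≤ p, and the argument must handle every decomposition satisfying |xy| ≤ p, |y| ≥ 1. Since s starts with p a's, any such y consists only of a's, say y = a^k with k ≥ 1. Then xy²z = a^(p+k) b^p has unequal numbers of a's and b's, so xy²z ∉ L — the required contradiction.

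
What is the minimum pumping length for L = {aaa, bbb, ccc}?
p = 4

For a finite language L, the pumping lemma holds vacuously if p > max|s| for s ∈ L.

The longest string in L = {aaa, bbb, ccc} has length 3.
If p = 4, then no string s ∈ L has |s| ≥ p, so the condition is vacuously true.

The minimum pumping length is p = 4.

Why no smaller p works: for any p ≤ 3, the longest string s ∈ L has |s| = 3 ≥ p, so it would
have to be pumpable; but pumping up (i = 2, 3, ...) produces ever longer strings, which cannot all lie in the
finite language L. So the pumping property fails for every p ≤ 3.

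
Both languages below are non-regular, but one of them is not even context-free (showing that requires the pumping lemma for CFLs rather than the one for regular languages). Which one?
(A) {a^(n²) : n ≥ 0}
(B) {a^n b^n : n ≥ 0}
(A) {a^(n²) : n ≥ 0}

(A) {a^(n²) : n ≥ 0} requires the CFL pumping lemma.

- {a^n b^n : n ≥ 0} is context-free (but not regular)
  • Can be shown non-regular with the regular pumping lemma
  • After pumping, the number of a's and b's become unequal

- {a^(n²) : n ≥ 0} is NOT context-free
  • Requires the CFL pumping lemma to prove
  • Gaps between squares grow unboundedly

The CFL pumping lemma is "stronger" in that it can prove non-membership
in the larger class of context-free languages.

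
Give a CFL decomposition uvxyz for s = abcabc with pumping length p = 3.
u='ab', v='c', x='a', y='b', z='c'

For s = abcabc with pumping length p = 3:

One valid decomposition:
- u = 'ab'
- v = 'c'
- x = 'a'
- y = 'b'
- z = 'c'

Verification:
- uvxyz = 'ab' + 'c' + 'a' + 'b' + 'c' = abcabc ✓
- |vxy| = |'cab'| = 3 ≤ 3 ✓
- |vy| = |'cb'| = 2 > 0 ✓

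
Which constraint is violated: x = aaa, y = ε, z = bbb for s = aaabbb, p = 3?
Violated: |y| > 0

The decomposition x = aaa, y = ε, z = bbb for s = aaabbb with p = 3
violates the constraint: |y| > 0

|y| = 0, but the pumping lemma requires |y| > 0 (y must be non-empty).

Pumping lemma constraints:
1. xyz = s (decomposition is valid)
2. |xy| ≤ p
3. |y| > 0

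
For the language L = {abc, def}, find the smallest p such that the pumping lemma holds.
p = 4

For a finite language L, the pumping lemma holds vacuously if p > max|s| for s ∈ L.

The longest string in L = {abc, def} has length 3.
If p = 4, then no string s ∈ L has |s| ≥ p, so the condition is vacuously true.

The minimum pumping length is p = 4.

Why no smaller p works: for any p ≤ 3, the longest string s ∈ L has |s| = 3 ≥ p, so it would
have to be pumpable; but pumping up (i = 2, 3, ...) produces ever longer strings, which cannot all lie in the
finite language L. So the pumping property fails for every p ≤ 3.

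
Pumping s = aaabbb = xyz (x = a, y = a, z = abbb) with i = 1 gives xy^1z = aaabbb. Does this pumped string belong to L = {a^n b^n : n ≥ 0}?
Yes

xy¹z = a · a · abbb = aaabbb.
aaabbb = a^3 b^3 has equal counts (3 = 3), so it is in L.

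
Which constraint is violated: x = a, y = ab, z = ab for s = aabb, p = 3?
Violated: xyz = s

The decomposition x = a, y = ab, z = ab for s = aabb with p = 3
violates the constraint: xyz = s

xyz = 'a' + 'ab' + 'ab' = 'aabab' ≠ 'aabb' = s. The decomposition doesn't reconstruct s.

Pumping lemma constraints:
1. xyz = s (decomposition is valid)
2. |xy| ≤ p
3. |y| > 0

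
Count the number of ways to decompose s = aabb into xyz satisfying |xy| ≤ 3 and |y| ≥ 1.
6

For s = 'aabb' with pumping length p = 3:

Constraints: |xy| ≤ 3, |y| > 0

Valid decompositions (|xy| ≤ p, |y| ≥ 1):
  • x='', y='a', z='abb'
  • x='a', y='a', z='bb'
  • x='', y='aa', z='bb'
  • x='aa', y='b', z='b'
  • x='a', y='ab', z='b'
  • x='', y='aab', z='b'

Total count: 6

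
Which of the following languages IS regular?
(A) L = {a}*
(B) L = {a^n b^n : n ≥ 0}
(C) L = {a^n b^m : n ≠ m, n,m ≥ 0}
(A) {a}*

(A) L = {a}* is regular.

This can be recognized by a finite automaton (DFA/NFA).
Regular expressions like {a}* define regular languages.

The other choices are not regular:
- {a^n b^n : n ≥ 0}: After pumping, the number of a's and b's become unequal
- {a^n b^m : n ≠ m, n,m ≥ 0}: After pumping a's, we can make n = m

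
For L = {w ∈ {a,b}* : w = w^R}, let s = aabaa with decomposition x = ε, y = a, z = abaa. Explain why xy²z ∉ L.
xy²z = aaabaa ∉ L

Pumping with i = 2 replaces y = a by y² = aa:
- Original: s = xyz = aabaa; aabaa reversed is aabaa, the same string, so it is a palindrome and is in L
- Pumped: xy²z = ε · aa · abaa = aaabaa
- aaabaa reversed is aabaaa ≠ aaabaa, so it is not a palindrome and is not in L

The pumping lemma would require xy²z ∈ L, so this decomposition yields a contradiction.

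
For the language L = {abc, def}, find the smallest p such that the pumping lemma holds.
p = 4

For a finite language L, the pumping lemma holds vacuously if p > max|s| for s ∈ L.

The longest string in L = {abc, def} has length 3.
If p = 4, then no string s ∈ L has |s| ≥ p, so the condition is vacuously true.

The minimum pumping length is p = 4.

Why no smaller p works: for any p ≤ 3, the longest string s ∈ L has |s| = 3 ≥ p, so it would
have to be pumpable; but pumping up (i = 2, 3, ...) produces ever longer strings, which cannot all lie in the
finite language L. So the pumping property fails for every p ≤ 3.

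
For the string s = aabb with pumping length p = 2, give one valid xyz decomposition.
x = '', y = 'aa', z = 'bb'

For s = aabb and p = 2, one valid decomposition is:
- x = '' (length 0)
- y = 'aa' (length 2)
- z = 'bb' (length 2)

Verification:
- xyz = '' + 'aa' + 'bb' = aabb ✓
- |xy| = 2 ≤ 2 ✓
- |y| = 2 > 0 ✓

All pumping lemma constraints are satisfied.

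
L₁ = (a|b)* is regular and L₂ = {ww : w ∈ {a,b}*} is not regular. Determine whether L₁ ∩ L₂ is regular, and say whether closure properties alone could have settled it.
No — L₁ ∩ L₂ is not regular.

(a|b)* is all strings over {a,b}, so L₁ ∩ L₂ = {ww : w ∈ {a,b}*} = L₂ itself, which is not regular (pump s = a^p b a^p b).

Note that the bare facts "L₁ regular, L₂ non-regular" do not settle the question by themselves: the closure of regular languages under ∪, ∩, complement and difference applies only when BOTH operands are regular. With a non-regular operand the result can come out regular or non-regular depending on the specific languages, so one has to work out L₁ ∩ L₂ for this particular pair, as above.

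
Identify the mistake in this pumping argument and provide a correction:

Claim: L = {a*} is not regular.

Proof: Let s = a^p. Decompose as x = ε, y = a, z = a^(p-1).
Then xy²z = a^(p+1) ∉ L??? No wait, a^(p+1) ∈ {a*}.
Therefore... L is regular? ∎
Error: The proof attempts to show a*  is not regular, but a* IS regular!

Correction: a* is a regular language (recognized by a simple DFA with one accepting state and self-loop on 'a'). The pumping lemma can only prove non-regularity, not regularity. For regular languages, pumping always works.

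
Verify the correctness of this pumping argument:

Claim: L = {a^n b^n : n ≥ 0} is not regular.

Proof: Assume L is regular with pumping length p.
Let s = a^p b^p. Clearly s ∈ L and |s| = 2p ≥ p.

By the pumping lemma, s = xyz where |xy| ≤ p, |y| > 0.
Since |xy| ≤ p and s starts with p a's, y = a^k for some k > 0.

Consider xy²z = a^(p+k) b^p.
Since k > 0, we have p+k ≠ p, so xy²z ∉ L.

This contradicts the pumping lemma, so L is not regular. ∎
The proof is correct.

This proof is valid because:
1. The string s = a^p b^p is correctly in L
2. The decomposition analysis is correct: y must consist only of a's
3. The contradiction is valid: pumping increases a's but not b's
4. The conclusion follows logically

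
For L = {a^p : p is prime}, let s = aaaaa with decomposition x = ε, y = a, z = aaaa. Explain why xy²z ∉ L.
xy²z = aaaaaa ∉ L

Pumping with i = 2 replaces y = a by y² = aa:
- Original: s = xyz = aaaaa; aaaaa has length 5, which is prime, so it is in L
- Pumped: xy²z = ε · aa · aaaa = aaaaaa
- aaaaaa has length 6 = 2 × 3, which is not prime, so it is not in L

The pumping lemma would require xy²z ∈ L, so this decomposition yields a contradiction.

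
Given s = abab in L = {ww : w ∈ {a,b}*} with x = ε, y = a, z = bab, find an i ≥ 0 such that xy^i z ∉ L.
i = 3

xy³z = ε · aaa · bab = aaabab; aaabab has length 6; its halves are aaa and bab, which differ, so it is not in L.
(Other choices also work, e.g. i = 0, 2; only i = 1 is guaranteed to stay in L since xy¹z = s.)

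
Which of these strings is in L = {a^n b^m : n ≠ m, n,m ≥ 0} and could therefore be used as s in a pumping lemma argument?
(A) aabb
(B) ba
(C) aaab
(C) aaab

The pumping lemma is applied to a string s that lies in L, so first check membership of each option:
- (A) aabb = a^2 b^2 has n = m = 2, so it is not in L ✗
- (B) ba has an a after a b, so it is not of the form a^n b^m and is not in L ✗
- (C) aaab = a^3 b^1 with 3 ≠ 1, so it is in L ✓

Only (C) aaab is in L, so it is the only candidate that could play the role of s.
(In a complete proof one picks s in terms of the pumping length p so that |s| ≥ p is guaranteed; a fixed string like aaab illustrates the shape of such an s.)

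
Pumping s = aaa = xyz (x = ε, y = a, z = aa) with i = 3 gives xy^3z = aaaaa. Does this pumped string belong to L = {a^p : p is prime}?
Yes

xy³z = ε · aaa · aa = aaaaa.
aaaaa has length 5, which is prime, so it is in L.
(A single pumped string landing in L is not a contradiction by itself; a non-regularity proof needs some i for which xy^i z ∉ L, for every admissible decomposition.)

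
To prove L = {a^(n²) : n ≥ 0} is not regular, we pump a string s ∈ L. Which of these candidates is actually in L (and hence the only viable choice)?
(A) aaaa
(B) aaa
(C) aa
(A) aaaa

The pumping lemma is applied to a string s that lies in L, so first check membership of each option:
- (A) aaaa has length 4 = 2², a perfect square, so it is in L ✓
- (B) aaa has length 3, strictly between 1² = 1 and 2² = 4, so it is not in L ✗
- (C) aa has length 2, strictly between 1² = 1 and 2² = 4, so it is not in L ✗

Only (A) aaaa is in L, so it is the only candidate that could play the role of s.
(In a complete proof one picks s in terms of the pumping length p so that |s| ≥ p is guaranteed; a fixed string like aaaa illustrates the shape of such an s.)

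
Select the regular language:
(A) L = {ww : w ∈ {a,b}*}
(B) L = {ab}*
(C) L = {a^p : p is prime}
(B) {ab}*

(B) L = {ab}* is regular.

This can be recognized by a finite automaton (DFA/NFA).
Regular expressions like {ab}* define regular languages.

The other choices are not regular:
- {ww : w ∈ {a,b}*}: After pumping, the two halves no longer match
- {a^p : p is prime}: After pumping, the length becomes composite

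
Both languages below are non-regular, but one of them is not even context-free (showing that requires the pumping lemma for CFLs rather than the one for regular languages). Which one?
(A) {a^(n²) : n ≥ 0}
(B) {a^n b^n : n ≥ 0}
(A) {a^(n²) : n ≥ 0}

(A) {a^(n²) : n ≥ 0} requires the CFL pumping lemma.

- {a^n b^n : n ≥ 0} is context-free (but not regular)
  • Can be shown non-regular with the regular pumping lemma
  • After pumping, the number of a's and b's become unequal

- {a^(n²) : n ≥ 0} is NOT context-free
  • Requires the CFL pumping lemma to prove
  • Gaps between squares grow unboundedly

The CFL pumping lemma is "stronger" in that it can prove non-membership
in the larger class of context-free languages.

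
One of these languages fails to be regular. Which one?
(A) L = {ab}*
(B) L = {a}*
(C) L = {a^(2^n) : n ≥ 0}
(C) {a^(2^n) : n ≥ 0}

(C) L = {a^(2^n) : n ≥ 0} is NOT regular.

The pumping lemma can be used to prove this:
After pumping, length is no longer a power of 2

The other languages are regular because they can be recognized by finite automata.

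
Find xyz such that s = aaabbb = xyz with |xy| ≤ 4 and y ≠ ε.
x = '', y = 'aaa', z = 'bbb'

For s = aaabbb and p = 4, one valid decomposition is:
- x = '' (length 0)
- y = 'aaa' (length 3)
- z = 'bbb' (length 3)

Verification:
- xyz = '' + 'aaa' + 'bbb' = aaabbb ✓
- |xy| = 3 ≤ 4 ✓
- |y| = 3 > 0 ✓

All pumping lemma constraints are satisfied.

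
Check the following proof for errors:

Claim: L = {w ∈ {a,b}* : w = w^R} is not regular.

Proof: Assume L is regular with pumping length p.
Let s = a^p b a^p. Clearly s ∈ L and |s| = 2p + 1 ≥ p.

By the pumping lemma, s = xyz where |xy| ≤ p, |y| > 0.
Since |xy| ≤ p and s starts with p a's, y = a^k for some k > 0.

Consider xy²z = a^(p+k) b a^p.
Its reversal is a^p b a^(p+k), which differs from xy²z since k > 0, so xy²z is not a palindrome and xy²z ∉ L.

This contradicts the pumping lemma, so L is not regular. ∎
The proof is correct.

This proof is valid because:
1. s = a^p b a^p is in L and is chosen in terms of p, so |s| ≥ p holds for every p
2. The decomposition analysis is correct: |xy| ≤ p forces y to lie inside the leading a's
3. The contradiction is valid: a^(p+k) b a^p has more a's before the b than after it, so it is not a palindrome
4. The conclusion follows logically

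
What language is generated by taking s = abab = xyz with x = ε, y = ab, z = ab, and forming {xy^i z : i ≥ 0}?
{xy^i z : i ≥ 0} = {(ab)^(i+1) : i ≥ 0} = {ab, abab, ababab, ...}

With x = ε, y = ab, z = ab: Pumping 'ab' gives strings of alternating a's and b's.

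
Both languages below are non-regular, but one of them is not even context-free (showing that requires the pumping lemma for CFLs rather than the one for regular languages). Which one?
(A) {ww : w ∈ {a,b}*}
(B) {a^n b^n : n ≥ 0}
(A) {ww : w ∈ {a,b}*}

(A) {ww : w ∈ {a,b}*} requires the CFL pumping lemma.

- {a^n b^n : n ≥ 0} is context-free (but not regular)
  • Can be shown non-regular with the regular pumping lemma
  • After pumping, the number of a's and b's become unequal

- {ww : w ∈ {a,b}*} is NOT context-free
  • Requires the CFL pumping lemma to prove
  • Even a PDA cannot compare two arbitrary halves symbol by symbol; CFL pumping on a^p b^p a^p b^p fails

The CFL pumping lemma is "stronger" in that it can prove non-membership
in the larger class of context-free languages.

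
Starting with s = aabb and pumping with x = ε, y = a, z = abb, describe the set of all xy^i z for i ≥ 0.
{xy^i z : i ≥ 0} = {a^(i+1) b^2 : i ≥ 0} = {abb, aabb, aaabb, ...}

With x = ε, y = a, z = abb: Starting with aabb and pumping the first 'a' (z = abb keeps the second 'a'), we get strings with i+1 a's followed by 2 b's for i = 0, 1, 2, ...; note bb is not produced because z always contributes one a.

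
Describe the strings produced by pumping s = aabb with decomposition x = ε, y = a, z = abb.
{xy^i z : i ≥ 0} = {a^(i+1) b^2 : i ≥ 0} = {abb, aabb, aaabb, ...}

With x = ε, y = a, z = abb: Starting with aabb and pumping the first 'a' (z = abb keeps the second 'a'), we get strings with i+1 a's followed by 2 b's for i = 0, 1, 2, ...; note bb is not produced because z always contributes one a.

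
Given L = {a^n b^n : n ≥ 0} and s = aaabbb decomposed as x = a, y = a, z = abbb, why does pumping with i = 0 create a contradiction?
xy⁰z = aabbb ∉ L

Pumping with i = 0 replaces y = a by y⁰ = ε:
- Original: s = xyz = aaabbb; aaabbb = a^3 b^3 has equal counts (3 = 3), so it is in L
- Pumped: xy⁰z = a · ε · abbb = aabbb
- aabbb has 2 a's and 3 b's; 2 ≠ 3, so it is not in L

The pumping lemma would require xy⁰z ∈ L, so this decomposition yields a contradiction.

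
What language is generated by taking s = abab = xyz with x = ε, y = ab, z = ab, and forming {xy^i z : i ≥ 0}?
{xy^i z : i ≥ 0} = {(ab)^(i+1) : i ≥ 0} = {ab, abab, ababab, ...}

With x = ε, y = ab, z = ab: Pumping 'ab' gives strings of alternating a's and b's.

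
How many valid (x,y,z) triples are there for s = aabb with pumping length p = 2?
3

For s = 'aabb' with pumping length p = 2:

Constraints: |xy| ≤ 2, |y| > 0

Valid decompositions (|xy| ≤ p, |y| ≥ 1):
  • x='', y='a', z='abb'
  • x='a', y='a', z='bb'
  • x='', y='aa', z='bb'

Total count: 3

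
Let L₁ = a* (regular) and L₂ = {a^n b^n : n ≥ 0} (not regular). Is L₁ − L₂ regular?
Yes — L₁ − L₂ is regular.

The only string of a* that lies in {a^n b^n} is ε, so L₁ − L₂ = a* − {ε} = a⁺ = aa*, which is regular.

Note that the bare facts "L₁ regular, L₂ non-regular" do not settle the question by themselves: the closure of regular languages under ∪, ∩, complement and difference applies only when BOTH operands are regular. With a non-regular operand the result can come out regular or non-regular depending on the specific languages, so one has to work out L₁ − L₂ for this particular pair, as above.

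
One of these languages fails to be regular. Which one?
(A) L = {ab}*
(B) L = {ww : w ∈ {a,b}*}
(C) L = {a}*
(B) {ww : w ∈ {a,b}*}

(B) L = {ww : w ∈ {a,b}*} is NOT regular.

The pumping lemma can be used to prove this:
After pumping, the two halves no longer match

The other languages are regular because they can be recognized by finite automata.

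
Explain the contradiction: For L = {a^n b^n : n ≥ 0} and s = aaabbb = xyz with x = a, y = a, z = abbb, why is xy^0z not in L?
xy⁰z = aabbb ∉ L

Pumping with i = 0 replaces y = a by y⁰ = ε:
- Original: s = xyz = aaabbb; aaabbb = a^3 b^3 has equal counts (3 = 3), so it is in L
- Pumped: xy⁰z = a · ε · abbb = aabbb
- aabbb has 2 a's and 3 b's; 2 ≠ 3, so it is not in L

The pumping lemma would require xy⁰z ∈ L, so this decomposition yields a contradiction.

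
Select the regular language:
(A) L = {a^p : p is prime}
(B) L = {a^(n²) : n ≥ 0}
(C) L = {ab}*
(C) {ab}*

(C) L = {ab}* is regular.

This can be recognized by a finite automaton (DFA/NFA).
Regular expressions like {ab}* define regular languages.

The other choices are not regular:
- {a^p : p is prime}: After pumping, the length becomes composite
- {a^(n²) : n ≥ 0}: After pumping, length is no longer a perfect square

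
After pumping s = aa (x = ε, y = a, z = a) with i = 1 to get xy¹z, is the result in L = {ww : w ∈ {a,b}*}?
Yes

xy¹z = ε · a · a = aa.
aa splits into halves a · a, which are equal, so it is in L (w = a).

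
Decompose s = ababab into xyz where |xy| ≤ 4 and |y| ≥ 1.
x = 'a', y = 'ba', z = 'bab'

For s = ababab and p = 4, one valid decomposition is:
- x = 'a' (length 1)
- y = 'ba' (length 2)
- z = 'bab' (length 3)

Verification:
- xyz = 'a' + 'ba' + 'bab' = ababab ✓
- |xy| = 3 ≤ 4 ✓
- |y| = 2 > 0 ✓

All pumping lemma constraints are satisfied.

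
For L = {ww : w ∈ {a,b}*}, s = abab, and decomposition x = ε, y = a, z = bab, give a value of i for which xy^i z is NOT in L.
i = 3

xy³z = ε · aaa · bab = aaabab; aaabab has length 6; its halves are aaa and bab, which differ, so it is not in L.
(Other choices also work, e.g. i = 0, 2; only i = 1 is guaranteed to stay in L since xy¹z = s.)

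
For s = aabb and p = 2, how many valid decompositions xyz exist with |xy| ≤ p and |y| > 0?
3

For s = 'aabb' with pumping length p = 2:

Constraints: |xy| ≤ 2, |y| > 0

Valid decompositions (|xy| ≤ p, |y| ≥ 1):
  • x='', y='a', z='abb'
  • x='a', y='a', z='bb'
  • x='', y='aa', z='bb'

Total count: 3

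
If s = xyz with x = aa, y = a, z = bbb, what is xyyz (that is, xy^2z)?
aaaabbb

Given x = 'aa', y = 'a', z = 'bbb' and i = 2:

xy^2z = x + y·y·...·y (2 times) + z
       = 'aa' + 'a'^2 + 'bbb'
       = 'aa' + 'aa' + 'bbb'
       = 'aaaabbb'

The pumped string is 'aaaabbb' with length 7.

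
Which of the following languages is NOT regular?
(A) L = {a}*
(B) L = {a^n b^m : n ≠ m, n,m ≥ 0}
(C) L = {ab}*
(B) {a^n b^m : n ≠ m, n,m ≥ 0}

(B) L = {a^n b^m : n ≠ m, n,m ≥ 0} is NOT regular.

The pumping lemma can be used to prove this:
After pumping a's, we can make n = m

The other languages are regular because they can be recognized by finite automata.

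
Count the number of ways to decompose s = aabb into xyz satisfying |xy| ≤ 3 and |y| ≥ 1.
6

For s = 'aabb' with pumping length p = 3:

Constraints: |xy| ≤ 3, |y| > 0

Valid decompositions (|xy| ≤ p, |y| ≥ 1):
  • x='', y='a', z='abb'
  • x='a', y='a', z='bb'
  • x='', y='aa', z='bb'
  • x='aa', y='b', z='b'
  • x='a', y='ab', z='b'
  • x='', y='aab', z='b'

Total count: 6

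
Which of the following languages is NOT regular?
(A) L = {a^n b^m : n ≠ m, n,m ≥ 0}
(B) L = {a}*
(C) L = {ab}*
(A) {a^n b^m : n ≠ m, n,m ≥ 0}

(A) L = {a^n b^m : n ≠ m, n,m ≥ 0} is NOT regular.

The pumping lemma can be used to prove this:
After pumping a's, we can make n = m

The other languages are regular because they can be recognized by finite automata.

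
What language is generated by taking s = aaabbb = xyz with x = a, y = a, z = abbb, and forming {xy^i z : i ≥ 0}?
{xy^i z : i ≥ 0} = {a^(2+i) b^3 : i ≥ 0} = {aabbb, aaabbb, aaaabbb, ...}

With x = a, y = a, z = abbb: Starting with aaabbb and pumping the second 'a', we get strings with 2+i a's followed by 3 b's for i = 0, 1, 2, ...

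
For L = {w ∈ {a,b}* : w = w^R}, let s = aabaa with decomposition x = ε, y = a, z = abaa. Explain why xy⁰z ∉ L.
xy⁰z = abaa ∉ L

Pumping with i = 0 replaces y = a by y⁰ = ε:
- Original: s = xyz = aabaa; aabaa reversed is aabaa, the same string, so it is a palindrome and is in L
- Pumped: xy⁰z = ε · ε · abaa = abaa
- abaa reversed is aaba ≠ abaa, so it is not a palindrome and is not in L

The pumping lemma would require xy⁰z ∈ L, so this decomposition yields a contradiction.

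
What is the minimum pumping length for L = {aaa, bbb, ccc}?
p = 4

For a finite language L, the pumping lemma holds vacuously if p > max|s| for s ∈ L.

The longest string in L = {aaa, bbb, ccc} has length 3.
If p = 4, then no string s ∈ L has |s| ≥ p, so the condition is vacuously true.

The minimum pumping length is p = 4.

Why no smaller p works: for any p ≤ 3, the longest string s ∈ L has |s| = 3 ≥ p, so it would
have to be pumpable; but pumping up (i = 2, 3, ...) produces ever longer strings, which cannot all lie in the
finite language L. So the pumping property fails for every p ≤ 3.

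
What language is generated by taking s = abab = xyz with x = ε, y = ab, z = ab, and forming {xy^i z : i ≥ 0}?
{xy^i z : i ≥ 0} = {(ab)^(i+1) : i ≥ 0} = {ab, abab, ababab, ...}

With x = ε, y = ab, z = ab: Pumping 'ab' gives strings of alternating a's and b's.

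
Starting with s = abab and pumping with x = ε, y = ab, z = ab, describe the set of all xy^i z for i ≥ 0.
{xy^i z : i ≥ 0} = {(ab)^(i+1) : i ≥ 0} = {ab, abab, ababab, ...}

With x = ε, y = ab, z = ab: Pumping 'ab' gives strings of alternating a's and b's.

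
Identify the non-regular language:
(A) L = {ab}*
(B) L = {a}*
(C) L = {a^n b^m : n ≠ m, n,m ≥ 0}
(C) {a^n b^m : n ≠ m, n,m ≥ 0}

(C) L = {a^n b^m : n ≠ m, n,m ≥ 0} is NOT regular.

The pumping lemma can be used to prove this:
After pumping a's, we can make n = m

The other languages are regular because they can be recognized by finite automata.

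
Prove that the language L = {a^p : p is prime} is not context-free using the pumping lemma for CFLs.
Assume for contradiction that L is context-free, and let p ≥ 1 be the pumping length given by the pumping lemma for CFLs.
Choose a prime q with q ≥ p and let s = a^q. Then s ∈ L and |s| = q ≥ p.
By the CFL pumping lemma, s = uvxyz for some u, v, x, y, z with |vxy| ≤ p, |vy| ≥ 1, and uv^i xy^i z ∈ L for every i ≥ 0.
All symbols are a's, so only lengths matter: let k = |vy|, with 1 ≤ k ≤ p. Then |uv^i xy^i z| = q + (i − 1)k.

Take i = q + 1: the length is q + qk = q(k + 1).
Both factors satisfy q ≥ 2 and k + 1 ≥ 2, so q(k + 1) is composite and uv^(q+1) xy^(q+1) z ∉ L.

This contradicts the CFL pumping lemma, which requires uv^i xy^i z ∈ L for all i ≥ 0.
Hence L = {a^p : p is prime} is not context-free. ∎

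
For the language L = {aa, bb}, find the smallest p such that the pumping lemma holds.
p = 3

For a finite language L, the pumping lemma holds vacuously if p > max|s| for s ∈ L.

The longest string in L = {aa, bb} has length 2.
If p = 3, then no string s ∈ L has |s| ≥ p, so the condition is vacuously true.

The minimum pumping length is p = 3.

Why no smaller p works: for any p ≤ 2, the longest string s ∈ L has |s| = 2 ≥ p, so it would
have to be pumpable; but pumping up (i = 2, 3, ...) produces ever longer strings, which cannot all lie in the
finite language L. So the pumping property fails for every p ≤ 2.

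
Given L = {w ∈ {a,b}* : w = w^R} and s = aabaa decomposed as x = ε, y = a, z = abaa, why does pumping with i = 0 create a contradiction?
xy⁰z = abaa ∉ L

Pumping with i = 0 replaces y = a by y⁰ = ε:
- Original: s = xyz = aabaa; aabaa reversed is aabaa, the same string, so it is a palindrome and is in L
- Pumped: xy⁰z = ε · ε · abaa = abaa
- abaa reversed is aaba ≠ abaa, so it is not a palindrome and is not in L

The pumping lemma would require xy⁰z ∈ L, so this decomposition yields a contradiction.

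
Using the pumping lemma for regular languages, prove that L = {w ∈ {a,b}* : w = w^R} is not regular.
Assume for contradiction that L is regular, and let p ≥ 1 be the pumping length given by the pumping lemma.
Choose s = a^p b a^p. Then s ∈ L (it reads the same in both directions) and |s| = 2p + 1 ≥ p.
By the pumping lemma, s = xyz for some x, y, z with |xy| ≤ p, |y| ≥ 1, and xy^i z ∈ L for every i ≥ 0.
Since |xy| ≤ p and the first p symbols of s are all a's, y = a^k for some k with 1 ≤ k ≤ p.

Take i = 2: xy²z = a^(p + k) b a^p.
Its reversal is a^p b a^(p + k). These differ because the block of a's before the unique b has length p + k in one and p in the other, and p + k ≠ p since k ≥ 1. So xy²z is not a palindrome, i.e. xy²z ∉ L.

This contradicts the pumping lemma, which requires xy^i z ∈ L for all i ≥ 0.
Hence L = {w ∈ {a,b}* : w = w^R} is not regular. ∎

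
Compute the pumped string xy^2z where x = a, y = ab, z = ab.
aababab

Given x = 'a', y = 'ab', z = 'ab' and i = 2:

xy^2z = x + y·y·...·y (2 times) + z
       = 'a' + 'ab'^2 + 'ab'
       = 'a' + 'abab' + 'ab'
       = 'aababab'

The pumped string is 'aababab' with length 7.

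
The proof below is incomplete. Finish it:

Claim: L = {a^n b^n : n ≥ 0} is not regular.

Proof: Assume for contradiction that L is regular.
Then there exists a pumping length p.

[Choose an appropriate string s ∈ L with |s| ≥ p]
s = a^p b^p

This string is in L (has equal a's and b's) and has length 2p ≥ p.
Any decomposition xyz with |xy| ≤ p means y consists only of a's,
so pumping will unbalance the counts.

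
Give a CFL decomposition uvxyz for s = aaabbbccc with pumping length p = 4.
u='aa', v='a', x='bb', y='b', z='ccc'

For s = aaabbbccc with pumping length p = 4:

One valid decomposition:
- u = 'aa'
- v = 'a'
- x = 'bb'
- y = 'b'
- z = 'ccc'

Verification:
- uvxyz = 'aa' + 'a' + 'bb' + 'b' + 'ccc' = aaabbbccc ✓
- |vxy| = |'abbb'| = 4 ≤ 4 ✓
- |vy| = |'ab'| = 2 > 0 ✓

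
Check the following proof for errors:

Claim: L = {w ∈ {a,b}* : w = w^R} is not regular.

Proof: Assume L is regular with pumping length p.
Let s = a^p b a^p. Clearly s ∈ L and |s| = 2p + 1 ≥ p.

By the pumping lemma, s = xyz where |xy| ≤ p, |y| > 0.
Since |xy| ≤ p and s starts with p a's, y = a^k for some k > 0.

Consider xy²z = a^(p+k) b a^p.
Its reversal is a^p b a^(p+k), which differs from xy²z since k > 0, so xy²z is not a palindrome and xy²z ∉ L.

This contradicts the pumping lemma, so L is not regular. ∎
The proof is correct.

This proof is valid because:
1. s = a^p b a^p is in L and is chosen in terms of p, so |s| ≥ p holds for every p
2. The decomposition analysis is correct: |xy| ≤ p forces y to lie inside the leading a's
3. The contradiction is valid: a^(p+k) b a^p has more a's before the b than after it, so it is not a palindrome
4. The conclusion follows logically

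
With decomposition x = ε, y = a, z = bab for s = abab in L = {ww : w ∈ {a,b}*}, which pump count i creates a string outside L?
i = 0

xy⁰z = ε · ε · bab = bab; bab has odd length 3, so it cannot be written as ww and is not in L.
(Other choices also work, e.g. i = 2, 3; only i = 1 is guaranteed to stay in L since xy¹z = s.)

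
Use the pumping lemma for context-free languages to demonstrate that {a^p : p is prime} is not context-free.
Assume for contradiction that L is context-free, and let p ≥ 1 be the pumping length given by the pumping lemma for CFLs.
Choose a prime q with q ≥ p and let s = a^q. Then s ∈ L and |s| = q ≥ p.
By the CFL pumping lemma, s = uvxyz for some u, v, x, y, z with |vxy| ≤ p, |vy| ≥ 1, and uv^i xy^i z ∈ L for every i ≥ 0.
All symbols are a's, so only lengths matter: let k = |vy|, with 1 ≤ k ≤ p. Then |uv^i xy^i z| = q + (i − 1)k.

Take i = q + 1: the length is q + qk = q(k + 1).
Both factors satisfy q ≥ 2 and k + 1 ≥ 2, so q(k + 1) is composite and uv^(q+1) xy^(q+1) z ∉ L.

This contradicts the CFL pumping lemma, which requires uv^i xy^i z ∈ L for all i ≥ 0.
Hence L = {a^p : p is prime} is not context-free. ∎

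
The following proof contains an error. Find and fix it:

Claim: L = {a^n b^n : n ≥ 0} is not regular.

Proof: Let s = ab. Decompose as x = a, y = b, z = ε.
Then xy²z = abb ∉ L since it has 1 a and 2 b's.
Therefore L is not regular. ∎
Error: The string s = ab might be shorter than the pumping length p.

Correction: Choose s = a^p b^p to ensure |s| ≥ p. Also, the decomposition is wrong: with |xy| ≤ p, y cannot include b's when s starts with p a's.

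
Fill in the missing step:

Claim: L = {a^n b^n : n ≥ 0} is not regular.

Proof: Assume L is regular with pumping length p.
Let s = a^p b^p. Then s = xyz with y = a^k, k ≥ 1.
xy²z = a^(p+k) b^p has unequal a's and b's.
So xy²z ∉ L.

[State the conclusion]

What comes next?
This contradicts the pumping lemma for regular languages,
which guarantees xy^i z ∈ L for all i ≥ 0.

Since our assumption that L is regular leads to a contradiction,
we conclude that L = {a^n b^n : n ≥ 0} is NOT regular. ∎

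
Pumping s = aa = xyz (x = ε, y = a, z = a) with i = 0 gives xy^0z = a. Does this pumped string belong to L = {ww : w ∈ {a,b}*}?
No

xy⁰z = ε · ε · a = a.
a has odd length 1, so it cannot be written as ww and is not in L.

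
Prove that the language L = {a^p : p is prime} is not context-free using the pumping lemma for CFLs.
Assume for contradiction that L is context-free, and let p ≥ 1 be the pumping length given by the pumping lemma for CFLs.
Choose a prime q with q ≥ p and let s = a^q. Then s ∈ L and |s| = q ≥ p.
By the CFL pumping lemma, s = uvxyz for some u, v, x, y, z with |vxy| ≤ p, |vy| ≥ 1, and uv^i xy^i z ∈ L for every i ≥ 0.
All symbols are a's, so only lengths matter: let k = |vy|, with 1 ≤ k ≤ p. Then |uv^i xy^i z| = q + (i − 1)k.

Take i = q + 1: the length is q + qk = q(k + 1).
Both factors satisfy q ≥ 2 and k + 1 ≥ 2, so q(k + 1) is composite and uv^(q+1) xy^(q+1) z ∉ L.

This contradicts the CFL pumping lemma, which requires uv^i xy^i z ∈ L for all i ≥ 0.
Hence L = {a^p : p is prime} is not context-free. ∎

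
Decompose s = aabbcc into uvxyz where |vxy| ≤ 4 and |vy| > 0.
u='a', v='a', x='bb', y='c', z='c'

For s = aabbcc with pumping length p = 4:

One valid decomposition:
- u = 'a'
- v = 'a'
- x = 'bb'
- y = 'c'
- z = 'c'

Verification:
- uvxyz = 'a' + 'a' + 'bb' + 'c' + 'c' = aabbcc ✓
- |vxy| = |'abbc'| = 4 ≤ 4 ✓
- |vy| = |'ac'| = 2 > 0 ✓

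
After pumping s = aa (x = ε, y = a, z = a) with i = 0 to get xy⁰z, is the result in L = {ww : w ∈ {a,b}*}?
No

xy⁰z = ε · ε · a = a.
a has odd length 1, so it cannot be written as ww and is not in L.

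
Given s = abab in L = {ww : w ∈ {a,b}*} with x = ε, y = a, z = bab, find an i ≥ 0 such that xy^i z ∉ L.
i = 2

xy²z = ε · aa · bab = aabab; aabab has odd length 5, so it cannot be written as ww and is not in L.
(Other choices also work, e.g. i = 0, 3; only i = 1 is guaranteed to stay in L since xy¹z = s.)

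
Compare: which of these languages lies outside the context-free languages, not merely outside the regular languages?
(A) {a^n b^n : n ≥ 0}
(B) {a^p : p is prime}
(B) {a^p : p is prime}

(B) {a^p : p is prime} requires the CFL pumping lemma.

- {a^n b^n : n ≥ 0} is context-free (but not regular)
  • Can be shown non-regular with the regular pumping lemma
  • After pumping, the number of a's and b's become unequal

- {a^p : p is prime} is NOT context-free
  • Requires the CFL pumping lemma to prove
  • The CFL pumping lemma also fails because prime gaps are unbounded

The CFL pumping lemma is "stronger" in that it can prove non-membership
in the larger class of context-free languages.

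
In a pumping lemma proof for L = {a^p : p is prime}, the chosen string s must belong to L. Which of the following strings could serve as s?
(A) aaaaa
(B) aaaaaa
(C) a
(A) aaaaa

The pumping lemma is applied to a string s that lies in L, so first check membership of each option:
- (A) aaaaa has length 5, which is prime, so it is in L ✓
- (B) aaaaaa has length 6 = 2 × 3, which is not prime, so it is not in L ✗
- (C) a has length 1, which is not prime, so it is not in L ✗

Only (A) aaaaa is in L, so it is the only candidate that could play the role of s.
(In a complete proof one picks s in terms of the pumping length p so that |s| ≥ p is guaranteed; a fixed string like aaaaa illustrates the shape of such an s.)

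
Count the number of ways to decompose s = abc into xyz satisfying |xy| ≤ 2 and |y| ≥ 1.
3

For s = 'abc' with pumping length p = 2:

Constraints: |xy| ≤ 2, |y| > 0

Valid decompositions (|xy| ≤ p, |y| ≥ 1):
  • x='', y='a', z='bc'
  • x='a', y='b', z='c'
  • x='', y='ab', z='c'

Total count: 3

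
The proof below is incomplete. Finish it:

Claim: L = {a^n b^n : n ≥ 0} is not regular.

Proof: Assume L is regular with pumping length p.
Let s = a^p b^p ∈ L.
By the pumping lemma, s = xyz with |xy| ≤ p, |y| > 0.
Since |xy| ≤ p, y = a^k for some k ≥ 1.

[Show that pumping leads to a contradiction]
Consider xy²z = a^(p+k) b^p.

Since k ≥ 1, we have p + k > p.
So xy²z has more a's than b's: (p+k) a's vs p b's.
This means xy²z ∉ L because a^n b^n requires equal counts.

This contradicts the pumping lemma which states xy²z ∈ L.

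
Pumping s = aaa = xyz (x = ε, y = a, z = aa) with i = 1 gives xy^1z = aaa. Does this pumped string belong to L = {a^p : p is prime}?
Yes

xy¹z = ε · a · aa = aaa.
aaa has length 3, which is prime, so it is in L.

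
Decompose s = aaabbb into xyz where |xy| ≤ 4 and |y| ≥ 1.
x = 'a', y = 'a', z = 'abbb'

For s = aaabbb and p = 4, one valid decomposition is:
- x = 'a' (length 1)
- y = 'a' (length 1)
- z = 'abbb' (length 4)

Verification:
- xyz = 'a' + 'a' + 'abbb' = aaabbb ✓
- |xy| = 2 ≤ 4 ✓
- |y| = 1 > 0 ✓

All pumping lemma constraints are satisfied.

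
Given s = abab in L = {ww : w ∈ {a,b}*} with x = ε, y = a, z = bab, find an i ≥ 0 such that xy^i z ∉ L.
i = 2

xy²z = ε · aa · bab = aabab; aabab has odd length 5, so it cannot be written as ww and is not in L.
(Other choices also work, e.g. i = 0, 3; only i = 1 is guaranteed to stay in L since xy¹z = s.)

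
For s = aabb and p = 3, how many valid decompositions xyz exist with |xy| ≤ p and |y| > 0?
6

For s = 'aabb' with pumping length p = 3:

Constraints: |xy| ≤ 3, |y| > 0

Valid decompositions (|xy| ≤ p, |y| ≥ 1):
  • x='', y='a', z='abb'
  • x='a', y='a', z='bb'
  • x='', y='aa', z='bb'
  • x='aa', y='b', z='b'
  • x='a', y='ab', z='b'
  • x='', y='aab', z='b'

Total count: 6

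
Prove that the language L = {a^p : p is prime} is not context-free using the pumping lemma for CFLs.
Assume for contradiction that L is context-free, and let p ≥ 1 be the pumping length given by the pumping lemma for CFLs.
Choose a prime q with q ≥ p and let s = a^q. Then s ∈ L and |s| = q ≥ p.
By the CFL pumping lemma, s = uvxyz for some u, v, x, y, z with |vxy| ≤ p, |vy| ≥ 1, and uv^i xy^i z ∈ L for every i ≥ 0.
All symbols are a's, so only lengths matter: let k = |vy|, with 1 ≤ k ≤ p. Then |uv^i xy^i z| = q + (i − 1)k.

Take i = q + 1: the length is q + qk = q(k + 1).
Both factors satisfy q ≥ 2 and k + 1 ≥ 2, so q(k + 1) is composite and uv^(q+1) xy^(q+1) z ∉ L.

This contradicts the CFL pumping lemma, which requires uv^i xy^i z ∈ L for all i ≥ 0.
Hence L = {a^p : p is prime} is not context-free. ∎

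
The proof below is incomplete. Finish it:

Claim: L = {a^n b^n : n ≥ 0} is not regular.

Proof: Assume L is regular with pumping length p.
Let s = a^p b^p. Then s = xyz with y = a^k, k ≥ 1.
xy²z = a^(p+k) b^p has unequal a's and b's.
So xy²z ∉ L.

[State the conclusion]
This contradicts the pumping lemma for regular languages,
which guarantees xy^i z ∈ L for all i ≥ 0.

Since our assumption that L is regular leads to a contradiction,
we conclude that L = {a^n b^n : n ≥ 0} is NOT regular. ∎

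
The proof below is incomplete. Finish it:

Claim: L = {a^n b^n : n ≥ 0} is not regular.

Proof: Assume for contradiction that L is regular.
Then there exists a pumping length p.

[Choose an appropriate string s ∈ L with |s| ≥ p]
s = a^p b^p

This string is in L (has equal a's and b's) and has length 2p ≥ p.
Any decomposition xyz with |xy| ≤ p means y consists only of a's,
so pumping will unbalance the counts.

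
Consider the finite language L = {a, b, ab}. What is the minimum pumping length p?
p = 3

For a finite language L, the pumping lemma holds vacuously if p > max|s| for s ∈ L.

The longest string in L = {a, b, ab} has length 2.
If p = 3, then no string s ∈ L has |s| ≥ p, so the condition is vacuously true.

The minimum pumping length is p = 3.

Why no smaller p works: for any p ≤ 2, the longest string s ∈ L has |s| = 2 ≥ p, so it would
have to be pumpable; but pumping up (i = 2, 3, ...) produces ever longer strings, which cannot all lie in the
finite language L. So the pumping property fails for every p ≤ 2.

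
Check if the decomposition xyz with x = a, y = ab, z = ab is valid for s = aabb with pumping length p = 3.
Violated: xyz = s

The decomposition x = a, y = ab, z = ab for s = aabb with p = 3
violates the constraint: xyz = s

xyz = 'a' + 'ab' + 'ab' = 'aabab' ≠ 'aabb' = s. The decomposition doesn't reconstruct s.

Pumping lemma constraints:
1. xyz = s (decomposition is valid)
2. |xy| ≤ p
3. |y| > 0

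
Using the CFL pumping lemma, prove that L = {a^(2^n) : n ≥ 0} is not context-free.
Assume for contradiction that L is context-free, and let p ≥ 1 be the pumping length given by the pumping lemma for CFLs.
Choose s = a^(2^p). Then s ∈ L and |s| = 2^p ≥ p.
By the CFL pumping lemma, s = uvxyz for some u, v, x, y, z with |vxy| ≤ p, |vy| ≥ 1, and uv^i xy^i z ∈ L for every i ≥ 0.
All symbols are a's, so only lengths matter: let k = |vy|, with 1 ≤ k ≤ |vxy| ≤ p < 2^p.

Take i = 2: |uv²xy²z| = 2^p + k, and 2^p < 2^p + k < 2^p + 2^p = 2^(p+1).
So the length lies strictly between consecutive powers of two and is not a power of 2; uv²xy²z ∉ L.

This contradicts the CFL pumping lemma, which requires uv^i xy^i z ∈ L for all i ≥ 0.
Hence L = {a^(2^n) : n ≥ 0} is not context-free. ∎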